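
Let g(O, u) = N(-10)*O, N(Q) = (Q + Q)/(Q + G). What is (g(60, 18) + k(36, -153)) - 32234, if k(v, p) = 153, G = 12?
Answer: -32681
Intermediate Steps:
N(Q) = 2*Q/(12 + Q) (N(Q) = (Q + Q)/(Q + 12) = (2*Q)/(12 + Q) = 2*Q/(12 + Q))
g(O, u) = -10*O (g(O, u) = (2*(-10)/(12 - 10))*O = (2*(-10)/2)*O = (2*(-10)*(½))*O = -10*O)
(g(60, 18) + k(36, -153)) - 32234 = (-10*60 + 153) - 32234 = (-600 + 153) - 32234 = -447 - 32234 = -32681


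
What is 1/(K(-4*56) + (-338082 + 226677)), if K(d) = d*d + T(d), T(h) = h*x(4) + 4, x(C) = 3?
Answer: -1/61897 ≈ -1.6156e-5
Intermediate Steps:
T(h) = 4 + 3*h (T(h) = h*3 + 4 = 3*h + 4 = 4 + 3*h)
K(d) = 4 + d² + 3*d (K(d) = d*d + (4 + 3*d) = d² + (4 + 3*d) = 4 + d² + 3*d)
1/(K(-4*56) + (-338082 + 226677)) = 1/((4 + (-4*56)² + 3*(-4*56)) + (-338082 + 226677)) = 1/((4 + (-224)² + 3*(-224)) - 111405) = 1/((4 + 50176 - 672) - 111405) = 1/(49508 - 111405) = 1/(-61897) = -1/61897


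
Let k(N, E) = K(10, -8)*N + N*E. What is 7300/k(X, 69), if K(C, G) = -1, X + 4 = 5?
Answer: 1825/17 ≈ 107.35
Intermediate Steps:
X = 1 (X = -4 + 5 = 1)
k(N, E) = -N + E*N (k(N, E) = -N + N*E = -N + E*N)
7300/k(X, 69) = 7300/((1*(-1 + 69))) = 7300/((1*68)) = 7300/68 = 7300*(1/68) = 1825/17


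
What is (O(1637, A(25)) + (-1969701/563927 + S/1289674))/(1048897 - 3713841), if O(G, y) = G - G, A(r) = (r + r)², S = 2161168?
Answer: 660765590369/969082887510120656 ≈ 6.8185e-7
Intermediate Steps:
A(r) = 4*r² (A(r) = (2*r)² = 4*r²)
O(G, y) = 0
(O(1637, A(25)) + (-1969701/563927 + S/1289674))/(1048897 - 3713841) = (0 + (-1969701/563927 + 2161168/1289674))/(1048897 - 3713841) = (0 + (-1969701*1/563927 + 2161168*(1/1289674)))/(-2664944) = (0 + (-1969701/563927 + 1080584/644837))*(-1/2664944) = (0 - 660765590369/363640994899)*(-1/2664944) = -660765590369/363640994899*(-1/2664944) = 660765590369/969082887510120656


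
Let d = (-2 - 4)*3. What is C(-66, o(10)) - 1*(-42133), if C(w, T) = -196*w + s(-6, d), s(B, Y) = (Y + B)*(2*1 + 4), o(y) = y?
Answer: 54925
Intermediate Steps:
d = -18 (d = -6*3 = -18)
s(B, Y) = 6*B + 6*Y (s(B, Y) = (B + Y)*(2 + 4) = (B + Y)*6 = 6*B + 6*Y)
C(w, T) = -144 - 196*w (C(w, T) = -196*w + (6*(-6) + 6*(-18)) = -196*w + (-36 - 108) = -196*w - 144 = -144 - 196*w)
C(-66, o(10)) - 1*(-42133) = (-144 - 196*(-66)) - 1*(-42133) = (-144 + 12936) + 42133 = 12792 + 42133 = 54925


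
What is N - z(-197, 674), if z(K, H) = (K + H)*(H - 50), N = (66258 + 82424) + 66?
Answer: -148900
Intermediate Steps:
N = 148748 (N = 148682 + 66 = 148748)
z(K, H) = (-50 + H)*(H + K) (z(K, H) = (H + K)*(-50 + H) = (-50 + H)*(H + K))
N - z(-197, 674) = 148748 - (674² - 50*674 - 50*(-197) + 674*(-197)) = 148748 - (454276 - 33700 + 9850 - 132778) = 148748 - 1*297648 = 148748 - 297648 = -148900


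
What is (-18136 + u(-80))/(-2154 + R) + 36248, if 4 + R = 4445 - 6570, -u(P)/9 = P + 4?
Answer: 155267636/4283 ≈ 36252.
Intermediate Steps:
u(P) = -36 - 9*P (u(P) = -9*(P + 4) = -9*(4 + P) = -36 - 9*P)
R = -2129 (R = -4 + (4445 - 6570) = -4 - 2125 = -2129)
(-18136 + u(-80))/(-2154 + R) + 36248 = (-18136 + (-36 - 9*(-80)))/(-2154 - 2129) + 36248 = (-18136 + (-36 + 720))/(-4283) + 36248 = (-18136 + 684)*(-1/4283) + 36248 = -17452*(-1/4283) + 36248 = 17452/4283 + 36248 = 155267636/4283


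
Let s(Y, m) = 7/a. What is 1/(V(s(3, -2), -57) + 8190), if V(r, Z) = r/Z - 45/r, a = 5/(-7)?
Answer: 13965/114439876 ≈ 0.00012203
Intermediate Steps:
a = -5/7 (a = 5*(-1/7) = -5/7 ≈ -0.71429)
s(Y, m) = -49/5 (s(Y, m) = 7/(-5/7) = 7*(-7/5) = -49/5)
V(r, Z) = -45/r + r/Z
1/(V(s(3, -2), -57) + 8190) = 1/((-45/(-49/5) - 49/5/(-57)) + 8190) = 1/((-45*(-5/49) - 49/5*(-1/57)) + 8190) = 1/((225/49 + 49/285) + 8190) = 1/(66526/13965 + 8190) = 1/(114439876/13965) = 13965/114439876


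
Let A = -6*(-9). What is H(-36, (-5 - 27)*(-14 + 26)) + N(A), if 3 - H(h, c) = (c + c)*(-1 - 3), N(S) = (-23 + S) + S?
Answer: -2984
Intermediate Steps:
A = 54
N(S) = -23 + 2*S
H(h, c) = 3 + 8*c (H(h, c) = 3 - (c + c)*(-1 - 3) = 3 - 2*c*(-4) = 3 - (-8)*c = 3 + 8*c)
H(-36, (-5 - 27)*(-14 + 26)) + N(A) = (3 + 8*((-5 - 27)*(-14 + 26))) + (-23 + 2*54) = (3 + 8*(-32*12)) + (-23 + 108) = (3 + 8*(-384)) + 85 = (3 - 3072) + 85 = -3069 + 85 = -2984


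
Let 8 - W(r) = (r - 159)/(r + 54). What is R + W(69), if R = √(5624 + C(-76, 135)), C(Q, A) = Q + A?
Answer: 358/41 + √5683 ≈ 84.117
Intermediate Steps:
C(Q, A) = A + Q
W(r) = 8 - (-159 + r)/(54 + r) (W(r) = 8 - (r - 159)/(r + 54) = 8 - (-159 + r)/(54 + r))
R = √5683 (R = √(5624 + (135 - 76)) = √(5624 + 59) = √5683 ≈ 75.386)
R + W(69) = √5683 + (591 + 7*69)/(54 + 69) = √5683 + (591 + 483)/123 = √5683 + (1/123)*1074 = √5683 + 358/41 = 358/41 + √5683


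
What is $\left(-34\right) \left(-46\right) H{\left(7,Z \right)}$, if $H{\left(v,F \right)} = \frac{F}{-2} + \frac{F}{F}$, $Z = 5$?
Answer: $-2346$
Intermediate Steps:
$H{\left(v,F \right)} = 1 - \frac{F}{2}$ ($H{\left(v,F \right)} = F \left(- \frac{1}{2}\right) + 1 = - \frac{F}{2} + 1 = 1 - \frac{F}{2}$)
$\left(-34\right) \left(-46\right) H{\left(7,Z \right)} = \left(-34\right) \left(-46\right) \left(1 - \frac{5}{2}\right) = 1564 \left(1 - \frac{5}{2}\right) = 1564 \left(- \frac{3}{2}\right) = -2346$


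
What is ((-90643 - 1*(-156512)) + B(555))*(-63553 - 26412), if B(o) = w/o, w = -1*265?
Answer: -657770640790/111 ≈ -5.9259e+9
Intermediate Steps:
w = -265
B(o) = -265/o
((-90643 - 1*(-156512)) + B(555))*(-63553 - 26412) = ((-90643 - 1*(-156512)) - 265/555)*(-63553 - 26412) = ((-90643 + 156512) - 265*1/555)*(-89965) = (65869 - 53/111)*(-89965) = (7311406/111)*(-89965) = -657770640790/111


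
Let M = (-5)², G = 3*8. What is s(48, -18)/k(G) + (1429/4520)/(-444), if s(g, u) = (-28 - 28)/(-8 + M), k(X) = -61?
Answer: 110903407/2081134560 ≈ 0.053290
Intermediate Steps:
G = 24
M = 25
s(g, u) = -56/17 (s(g, u) = (-28 - 28)/(-8 + 25) = -56/17)
s(48, -18)/k(G) + (1429/4520)/(-444) = -56/17/(-61) + (1429/4520)/(-444) = -56/17*(-1/61) + (1429*(1/4520))*(-1/444) = 56/1037 + (1429/4520)*(-1/444) = 56/1037 - 1429/2006880 = 110903407/2081134560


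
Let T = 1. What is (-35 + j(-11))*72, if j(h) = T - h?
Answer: -1656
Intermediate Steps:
j(h) = 1 - h
(-35 + j(-11))*72 = (-35 + (1 - 1*(-11)))*72 = (-35 + (1 + 11))*72 = (-35 + 12)*72 = -23*72 = -1656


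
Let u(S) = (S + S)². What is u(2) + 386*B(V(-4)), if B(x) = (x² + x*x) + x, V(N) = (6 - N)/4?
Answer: 5806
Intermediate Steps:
u(S) = 4*S² (u(S) = (2*S)² = 4*S²)
V(N) = 3/2 - N/4 (V(N) = (6 - N)*(¼) = 3/2 - N/4)
B(x) = x + 2*x² (B(x) = (x² + x²) + x = 2*x² + x = x + 2*x²)
u(2) + 386*B(V(-4)) = 4*2² + 386*((3/2 - ¼*(-4))*(1 + 2*(3/2 - ¼*(-4)))) = 4*4 + 386*((3/2 + 1)*(1 + 2*(3/2 + 1))) = 16 + 386*(5*(1 + 2*(5/2))/2) = 16 + 386*(5*(1 + 5)/2) = 16 + 386*((5/2)*6) = 16 + 386*15 = 16 + 5790 = 5806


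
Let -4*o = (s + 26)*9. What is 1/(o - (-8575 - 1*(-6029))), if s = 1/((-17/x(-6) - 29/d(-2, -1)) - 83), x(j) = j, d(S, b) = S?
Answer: 788/1960177 ≈ 0.00040200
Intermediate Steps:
s = -3/197 (s = 1/((-17/(-6) - 29/(-2)) - 83) = 1/((-17*(-1/6) - 29*(-1/2)) - 83) = 1/((17/6 + 29/2) - 83) = 1/(52/3 - 83) = 1/(-197/3) = -3/197 ≈ -0.015228)
o = -46071/788 (o = -(-3/197 + 26)*9/4 = -5119*9/788 = -1/4*46071/197 = -46071/788 ≈ -58.466)
1/(o - (-8575 - 1*(-6029))) = 1/(-46071/788 - (-8575 - 1*(-6029))) = 1/(-46071/788 - (-8575 + 6029)) = 1/(-46071/788 - 1*(-2546)) = 1/(-46071/788 + 2546) = 1/(1960177/788) = 788/1960177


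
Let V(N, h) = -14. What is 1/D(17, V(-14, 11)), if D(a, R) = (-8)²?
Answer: 1/64 ≈ 0.015625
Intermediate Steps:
D(a, R) = 64
1/D(17, V(-14, 11)) = 1/64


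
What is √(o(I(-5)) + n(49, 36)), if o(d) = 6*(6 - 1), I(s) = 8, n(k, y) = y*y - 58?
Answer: 2*√317 ≈ 35.609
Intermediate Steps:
n(k, y) = -58 + y² (n(k, y) = y² - 58 = -58 + y²)
o(d) = 30 (o(d) = 6*5 = 30)
√(o(I(-5)) + n(49, 36)) = √(30 + (-58 + 36²)) = √(30 + (-58 + 1296)) = √(30 + 1238) = √1268 = 2*√317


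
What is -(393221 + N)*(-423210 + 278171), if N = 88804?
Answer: 69912423975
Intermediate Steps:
-(393221 + N)*(-423210 + 278171) = -(393221 + 88804)*(-423210 + 278171) = -482025*(-145039) = -1*(-69912423975) = 69912423975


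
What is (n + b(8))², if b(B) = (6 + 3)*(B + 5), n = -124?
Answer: 49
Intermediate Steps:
b(B) = 45 + 9*B (b(B) = 9*(5 + B) = 45 + 9*B)
(n + b(8))² = (-124 + (45 + 9*8))² = (-124 + (45 + 72))² = (-124 + 117)² = (-7)² = 49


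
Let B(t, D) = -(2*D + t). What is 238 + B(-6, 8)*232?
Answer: -2082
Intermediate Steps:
B(t, D) = -t - 2*D (B(t, D) = -(t + 2*D) = -t - 2*D)
238 + B(-6, 8)*232 = 238 + (-1*(-6) - 2*8)*232 = 238 + (6 - 16)*232 = 238 - 10*232 = 238 - 2320 = -2082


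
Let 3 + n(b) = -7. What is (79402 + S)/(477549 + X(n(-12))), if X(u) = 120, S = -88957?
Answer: -3185/159223 ≈ -0.020003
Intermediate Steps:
n(b) = -10 (n(b) = -3 - 7 = -10)
(79402 + S)/(477549 + X(n(-12))) = (79402 - 88957)/(477549 + 120) = -9555/477669 = -9555*1/477669 = -3185/159223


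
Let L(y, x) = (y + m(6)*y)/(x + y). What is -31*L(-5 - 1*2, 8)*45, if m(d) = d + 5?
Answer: 117180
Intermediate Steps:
m(d) = 5 + d
L(y, x) = 12*y/(x + y) (L(y, x) = (y + (5 + 6)*y)/(x + y) = (y + 11*y)/(x + y) = (12*y)/(x + y) = 12*y/(x + y))
-31*L(-5 - 1*2, 8)*45 = -372*(-5 - 1*2)/(8 + (-5 - 1*2))*45 = -372*(-5 - 2)/(8 + (-5 - 2))*45 = -372*(-7)/(8 - 7)*45 = -372*(-7)/1*45 = -372*(-7)*45 = -31*(-84)*45 = 2604*45 = 117180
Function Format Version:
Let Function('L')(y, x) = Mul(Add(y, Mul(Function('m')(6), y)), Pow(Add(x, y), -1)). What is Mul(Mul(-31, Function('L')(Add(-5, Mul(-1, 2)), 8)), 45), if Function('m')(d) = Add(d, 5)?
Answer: 117180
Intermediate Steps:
Function('m')(d) = Add(5, d)
Function('L')(y, x) = Mul(12, y, Pow(Add(x, y), -1)) (Function('L')(y, x) = Mul(Add(y, Mul(Add(5, 6), y)), Pow(Add(x, y), -1)) = Mul(Add(y, Mul(11, y)), Pow(Add(x, y), -1)) = Mul(Mul(12, y), Pow(Add(x, y), -1)) = Mul(12, y, Pow(Add(x, y), -1)))
Mul(Mul(-31, Function('L')(Add(-5, Mul(-1, 2)), 8)), 45) = Mul(Mul(-31, Mul(12, Add(-5, Mul(-1, 2)), Pow(Add(8, Add(-5, Mul(-1, 2))), -1))), 45) = Mul(Mul(-31, Mul(12, Add(-5, -2), Pow(Add(8, Add(-5, -2)), -1))), 45) = Mul(Mul(-31, Mul(12, -7, Pow(Add(8, -7), -1))), 45) = Mul(Mul(-31, Mul(12, -7, Pow(1, -1))), 45) = Mul(Mul(-31, Mul(12, -7, 1)), 45) = Mul(Mul(-31, -84), 45) = Mul(2604, 45) = 117180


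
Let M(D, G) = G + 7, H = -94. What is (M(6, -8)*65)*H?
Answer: 6110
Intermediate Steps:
M(D, G) = 7 + G
(M(6, -8)*65)*H = ((7 - 8)*65)*(-94) = -1*65*(-94) = -65*(-94) = 6110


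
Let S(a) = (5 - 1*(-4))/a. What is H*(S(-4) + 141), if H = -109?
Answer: -60495/4 ≈ -15124.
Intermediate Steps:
S(a) = 9/a (S(a) = (5 + 4)/a = 9/a)
H*(S(-4) + 141) = -109*(9/(-4) + 141) = -109*(9*(-¼) + 141) = -109*(-9/4 + 141) = -109*555/4 = -60495/4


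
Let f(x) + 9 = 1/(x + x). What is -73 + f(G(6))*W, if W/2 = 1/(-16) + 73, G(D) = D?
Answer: -43959/32 ≈ -1373.7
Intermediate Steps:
f(x) = -9 + 1/(2*x) (f(x) = -9 + 1/(x + x) = -9 + 1/(2*x))
W = 1167/8 (W = 2*(1/(-16) + 73) = 2*(-1/16 + 73) = 2*(1167/16) = 1167/8 ≈ 145.88)
-73 + f(G(6))*W = -73 + (-9 + (1/2)/6)*(1167/8) = -73 + (-9 + (1/2)*(1/6))*(1167/8) = -73 + (-9 + 1/12)*(1167/8) = -73 - 107/12*1167/8 = -73 - 41623/32 = -43959/32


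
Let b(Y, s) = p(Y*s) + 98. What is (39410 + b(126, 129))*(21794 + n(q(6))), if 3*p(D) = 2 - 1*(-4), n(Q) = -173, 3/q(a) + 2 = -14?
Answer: 854245710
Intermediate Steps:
q(a) = -3/16 (q(a) = 3/(-2 - 14) = 3/(-16) = 3*(-1/16) = -3/16)
p(D) = 2 (p(D) = (2 - 1*(-4))/3 = (2 + 4)/3 = (1/3)*6 = 2)
b(Y, s) = 100 (b(Y, s) = 2 + 98 = 100)
(39410 + b(126, 129))*(21794 + n(q(6))) = (39410 + 100)*(21794 - 173) = 39510*21621 = 854245710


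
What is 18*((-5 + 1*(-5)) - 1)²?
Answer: 2178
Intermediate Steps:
18*((-5 + 1*(-5)) - 1)² = 18*((-5 - 5) - 1)² = 18*(-10 - 1)² = 18*(-11)² = 18*121 = 2178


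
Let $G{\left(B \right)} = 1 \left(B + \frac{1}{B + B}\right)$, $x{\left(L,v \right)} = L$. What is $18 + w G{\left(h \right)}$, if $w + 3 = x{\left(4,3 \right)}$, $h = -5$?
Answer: $\frac{129}{10} \approx 12.9$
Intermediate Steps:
$w = 1$ ($w = -3 + 4 = 1$)
$G{\left(B \right)} = B + \frac{1}{2 B}$ ($G{\left(B \right)} = 1 \left(B + \frac{1}{2 B}\right) = B + \frac{1}{2 B}$)
$18 + w G{\left(h \right)} = 18 + 1 \left(-5 + \frac{1}{2 \left(-5\right)}\right) = 18 + 1 \left(-5 + \frac{1}{2} \left(- \frac{1}{5}\right)\right) = 18 + 1 \left(-5 - \frac{1}{10}\right) = 18 + 1 \left(- \frac{51}{10}\right) = 18 - \frac{51}{10} = \frac{129}{10}$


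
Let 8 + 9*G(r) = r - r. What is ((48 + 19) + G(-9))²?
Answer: 354025/81 ≈ 4370.7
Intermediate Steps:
G(r) = -8/9 (G(r) = -8/9 + (r - r)/9 = -8/9 + (⅑)*0 = -8/9 + 0 = -8/9)
((48 + 19) + G(-9))² = ((48 + 19) - 8/9)² = (67 - 8/9)² = (595/9)² = 354025/81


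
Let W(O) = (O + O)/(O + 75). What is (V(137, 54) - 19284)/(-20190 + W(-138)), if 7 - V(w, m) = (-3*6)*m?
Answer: 384405/423898 ≈ 0.90683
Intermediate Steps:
W(O) = 2*O/(75 + O) (W(O) = (2*O)/(75 + O) = 2*O/(75 + O))
V(w, m) = 7 + 18*m (V(w, m) = 7 - (-3*6)*m = 7 - (-18)*m = 7 + 18*m)
(V(137, 54) - 19284)/(-20190 + W(-138)) = ((7 + 18*54) - 19284)/(-20190 + 2*(-138)/(75 - 138)) = ((7 + 972) - 19284)/(-20190 + 2*(-138)/(-63)) = (979 - 19284)/(-20190 + 2*(-138)*(-1/63)) = -18305/(-20190 + 92/21) = -18305/(-423898/21) = -18305*(-21/423898) = 384405/423898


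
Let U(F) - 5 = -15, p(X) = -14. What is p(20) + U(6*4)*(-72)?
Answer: 706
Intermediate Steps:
U(F) = -10 (U(F) = 5 - 15 = -10)
p(20) + U(6*4)*(-72) = -14 - 10*(-72) = -14 + 720 = 706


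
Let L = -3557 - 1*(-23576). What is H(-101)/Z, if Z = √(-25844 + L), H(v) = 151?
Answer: -151*I*√233/1165 ≈ -1.9785*I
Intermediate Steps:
L = 20019 (L = -3557 + 23576 = 20019)
Z = 5*I*√233 (Z = √(-25844 + 20019) = √(-5825) = 5*I*√233 ≈ 76.322*I)
H(-101)/Z = 151/((5*I*√233)) = 151*(-I*√233/1165) = -151*I*√233/1165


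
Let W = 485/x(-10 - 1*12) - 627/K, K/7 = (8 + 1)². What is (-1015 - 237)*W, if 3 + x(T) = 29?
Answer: -53980606/2457 ≈ -21970.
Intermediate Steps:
x(T) = 26 (x(T) = -3 + 29 = 26)
K = 567 (K = 7*(8 + 1)² = 7*9² = 7*81 = 567)
W = 86231/4914 (W = 485/26 - 627/567 = 485*(1/26) - 627*1/567 = 485/26 - 209/189 = 86231/4914 ≈ 17.548)
(-1015 - 237)*W = (-1015 - 237)*(86231/4914) = -1252*86231/4914 = -53980606/2457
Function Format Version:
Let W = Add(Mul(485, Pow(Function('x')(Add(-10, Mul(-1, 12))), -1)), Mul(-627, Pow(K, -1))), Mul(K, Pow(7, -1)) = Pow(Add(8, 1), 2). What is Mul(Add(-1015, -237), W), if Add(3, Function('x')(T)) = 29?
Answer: Rational(-53980606, 2457) ≈ -21970.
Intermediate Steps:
Function('x')(T) = 26 (Function('x')(T) = Add(-3, 29) = 26)
K = 567 (K = Mul(7, Pow(Add(8, 1), 2)) = Mul(7, Pow(9, 2)) = Mul(7, 81) = 567)
W = Rational(86231, 4914) (W = Add(Mul(485, Pow(26, -1)), Mul(-627, Pow(567, -1))) = Add(Mul(485, Rational(1, 26)), Mul(-627, Rational(1, 567))) = Add(Rational(485, 26), Rational(-209, 189)) = Rational(86231, 4914) ≈ 17.548)
Mul(Add(-1015, -237), W) = Mul(Add(-1015, -237), Rational(86231, 4914)) = Mul(-1252, Rational(86231, 4914)) = Rational(-53980606, 2457)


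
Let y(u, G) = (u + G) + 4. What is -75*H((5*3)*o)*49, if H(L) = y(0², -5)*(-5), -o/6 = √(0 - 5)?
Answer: -18375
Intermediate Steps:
o = -6*I*√5 (o = -6*√(0 - 5) = -6*I*√5 ≈ -13.416*I)
y(u, G) = 4 + G + u (y(u, G) = (G + u) + 4 = 4 + G + u)
H(L) = 5 (H(L) = (4 - 5 + 0²)*(-5) = (4 - 5 + 0)*(-5) = -1*(-5) = 5)
-75*H((5*3)*o)*49 = -75*5*49 = -375*49 = -18375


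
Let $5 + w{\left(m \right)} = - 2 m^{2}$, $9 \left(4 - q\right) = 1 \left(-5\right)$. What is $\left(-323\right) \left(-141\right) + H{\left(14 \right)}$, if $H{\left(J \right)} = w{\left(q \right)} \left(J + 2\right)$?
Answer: $\frac{3628711}{81} \approx 44799.0$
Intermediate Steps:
$q = \frac{41}{9}$ ($q = 4 - \frac{1 \left(-5\right)}{9} = 4 - - \frac{5}{9} = 4 + \frac{5}{9} = \frac{41}{9} \approx 4.5556$)
$w{\left(m \right)} = -5 - 2 m^{2}$
$H{\left(J \right)} = - \frac{7534}{81} - \frac{3767 J}{81}$ ($H{\left(J \right)} = \left(-5 - 2 \left(\frac{41}{9}\right)^{2}\right) \left(J + 2\right) = \left(-5 - \frac{3362}{81}\right) \left(2 + J\right) = - \frac{3767 \left(2 + J\right)}{81} = - \frac{7534}{81} - \frac{3767 J}{81}$)
$\left(-323\right) \left(-141\right) + H{\left(14 \right)} = \left(-323\right) \left(-141\right) - \frac{60272}{81} = 45543 - \frac{60272}{81} = \frac{3628711}{81}$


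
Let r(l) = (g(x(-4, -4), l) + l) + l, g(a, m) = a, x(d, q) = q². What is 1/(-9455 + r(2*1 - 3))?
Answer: -1/9441 ≈ -0.00010592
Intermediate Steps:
r(l) = 16 + 2*l (r(l) = ((-4)² + l) + l = (16 + l) + l = 16 + 2*l)
1/(-9455 + r(2*1 - 3)) = 1/(-9455 + (16 + 2*(2*1 - 3))) = 1/(-9455 + (16 + 2*(2 - 3))) = 1/(-9455 + (16 + 2*(-1))) = 1/(-9455 + (16 - 2)) = 1/(-9455 + 14) = 1/(-9441) = -1/9441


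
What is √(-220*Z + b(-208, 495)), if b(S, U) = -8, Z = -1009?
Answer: 2*√55493 ≈ 471.14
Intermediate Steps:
√(-220*Z + b(-208, 495)) = √(-220*(-1009) - 8) = √(221980 - 8) = √221972 = 2*√55493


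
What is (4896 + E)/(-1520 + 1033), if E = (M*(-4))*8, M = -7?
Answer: -5120/487 ≈ -10.513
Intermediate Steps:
E = 224 (E = -7*(-4)*8 = 28*8 = 224)
(4896 + E)/(-1520 + 1033) = (4896 + 224)/(-1520 + 1033) = 5120/(-487) = 5120*(-1/487) = -5120/487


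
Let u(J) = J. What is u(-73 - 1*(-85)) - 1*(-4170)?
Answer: 4182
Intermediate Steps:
u(-73 - 1*(-85)) - 1*(-4170) = (-73 - 1*(-85)) - 1*(-4170) = (-73 + 85) + 4170 = 12 + 4170 = 4182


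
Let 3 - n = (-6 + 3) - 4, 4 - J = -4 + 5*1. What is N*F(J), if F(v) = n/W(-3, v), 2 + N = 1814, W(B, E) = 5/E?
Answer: 10872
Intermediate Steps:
J = 3 (J = 4 - (-4 + 5*1) = 4 - (-4 + 5) = 4 - 1*1 = 4 - 1 = 3)
N = 1812 (N = -2 + 1814 = 1812)
n = 10 (n = 3 - ((-6 + 3) - 4) = 3 - (-3 - 4) = 3 - 1*(-7) = 3 + 7 = 10)
F(v) = 2*v (F(v) = 10/((5/v)) = 10*(v/5) = 2*v)
N*F(J) = 1812*(2*3) = 1812*6 = 10872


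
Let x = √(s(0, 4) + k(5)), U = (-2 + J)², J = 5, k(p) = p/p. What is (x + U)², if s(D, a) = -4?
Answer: (9 + I*√3)² ≈ 78.0 + 31.177*I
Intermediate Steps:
k(p) = 1
U = 9 (U = (-2 + 5)² = 3² = 9)
x = I*√3 (x = √(-4 + 1) = √(-3) = I*√3 ≈ 1.732*I)
(x + U)² = (I*√3 + 9)² = (9 + I*√3)²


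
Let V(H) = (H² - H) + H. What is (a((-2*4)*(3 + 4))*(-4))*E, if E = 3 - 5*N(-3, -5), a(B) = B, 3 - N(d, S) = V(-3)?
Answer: 7392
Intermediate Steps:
V(H) = H²
N(d, S) = -6 (N(d, S) = 3 - 1*(-3)² = 3 - 1*9 = 3 - 9 = -6)
E = 33 (E = 3 - 5*(-6) = 3 + 30 = 33)
(a((-2*4)*(3 + 4))*(-4))*E = (((-2*4)*(3 + 4))*(-4))*33 = (-8*7*(-4))*33 = -56*(-4)*33 = 224*33 = 7392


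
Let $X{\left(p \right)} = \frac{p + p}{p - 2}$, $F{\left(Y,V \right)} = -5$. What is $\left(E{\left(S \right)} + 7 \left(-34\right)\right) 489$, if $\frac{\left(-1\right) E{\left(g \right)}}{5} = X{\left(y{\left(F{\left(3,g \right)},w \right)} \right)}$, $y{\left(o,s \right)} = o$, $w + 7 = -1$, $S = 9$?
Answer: $- \frac{839124}{7} \approx -1.1987 \cdot 10^{5}$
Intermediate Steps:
$w = -8$ ($w = -7 - 1 = -8$)
$X{\left(p \right)} = \frac{2 p}{-2 + p}$
$E{\left(g \right)} = - \frac{50}{7}$ ($E{\left(g \right)} = - 5 \cdot 2 \left(-5\right) \frac{1}{-2 - 5} = - 5 \cdot 2 \left(-5\right) \frac{1}{-7} = - 5 \cdot 2 \left(-5\right) \left(- \frac{1}{7}\right) = \left(-5\right) \frac{10}{7} = - \frac{50}{7}$)
$\left(E{\left(S \right)} + 7 \left(-34\right)\right) 489 = \left(- \frac{50}{7} + 7 \left(-34\right)\right) 489 = \left(- \frac{50}{7} - 238\right) 489 = \left(- \frac{1716}{7}\right) 489 = - \frac{839124}{7}$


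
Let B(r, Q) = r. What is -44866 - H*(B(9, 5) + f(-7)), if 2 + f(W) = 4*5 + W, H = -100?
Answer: -42866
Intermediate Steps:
f(W) = 18 + W (f(W) = -2 + (4*5 + W) = -2 + (20 + W) = 18 + W)
-44866 - H*(B(9, 5) + f(-7)) = -44866 - (-100)*(9 + (18 - 7)) = -44866 - (-100)*(9 + 11) = -44866 - (-100)*20 = -44866 - 1*(-2000) = -44866 + 2000 = -42866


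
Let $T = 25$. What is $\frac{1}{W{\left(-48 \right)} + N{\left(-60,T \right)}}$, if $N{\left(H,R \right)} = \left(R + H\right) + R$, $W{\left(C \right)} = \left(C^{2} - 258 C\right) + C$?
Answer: $\frac{1}{14630} \approx 6.8353 \cdot 10^{-5}$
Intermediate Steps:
$W{\left(C \right)} = C^{2} - 257 C$
$N{\left(H,R \right)} = H + 2 R$ ($N{\left(H,R \right)} = \left(H + R\right) + R = H + 2 R$)
$\frac{1}{W{\left(-48 \right)} + N{\left(-60,T \right)}} = \frac{1}{- 48 \left(-257 - 48\right) + \left(-60 + 2 \cdot 25\right)} = \frac{1}{\left(-48\right) \left(-305\right) + \left(-60 + 50\right)} = \frac{1}{14640 - 10} = \frac{1}{14630}$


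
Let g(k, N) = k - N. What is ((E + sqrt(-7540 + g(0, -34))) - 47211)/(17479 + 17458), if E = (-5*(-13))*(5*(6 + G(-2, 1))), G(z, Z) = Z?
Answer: -44936/34937 + 3*I*sqrt(834)/34937 ≈ -1.2862 + 0.0024798*I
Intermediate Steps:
E = 2275 (E = (-5*(-13))*(5*(6 + 1)) = 65*(5*7) = 65*35 = 2275)
((E + sqrt(-7540 + g(0, -34))) - 47211)/(17479 + 17458) = ((2275 + sqrt(-7540 + (0 - 1*(-34)))) - 47211)/(17479 + 17458) = ((2275 + sqrt(-7540 + (0 + 34))) - 47211)/34937 = ((2275 + sqrt(-7540 + 34)) - 47211)*(1/34937) = ((2275 + sqrt(-7506)) - 47211)*(1/34937) = ((2275 + 3*I*sqrt(834)) - 47211)*(1/34937) = (-44936 + 3*I*sqrt(834))*(1/34937) = -44936/34937 + 3*I*sqrt(834)/34937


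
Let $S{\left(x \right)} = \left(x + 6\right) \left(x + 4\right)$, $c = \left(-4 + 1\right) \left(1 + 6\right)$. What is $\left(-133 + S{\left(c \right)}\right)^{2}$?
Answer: $14884$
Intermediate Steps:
$c = -21$ ($c = \left(-3\right) 7 = -21$)
$S{\left(x \right)} = \left(4 + x\right) \left(6 + x\right)$ ($S{\left(x \right)} = \left(6 + x\right) \left(4 + x\right) = \left(4 + x\right) \left(6 + x\right)$)
$\left(-133 + S{\left(c \right)}\right)^{2} = \left(-133 + \left(24 + \left(-21\right)^{2} + 10 \left(-21\right)\right)\right)^{2} = \left(-133 + \left(24 + 441 - 210\right)\right)^{2} = \left(-133 + 255\right)^{2} = 122^{2} = 14884$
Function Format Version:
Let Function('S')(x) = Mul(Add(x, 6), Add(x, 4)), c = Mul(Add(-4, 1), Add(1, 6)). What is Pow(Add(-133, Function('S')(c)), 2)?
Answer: 14884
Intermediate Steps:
c = -21 (c = Mul(-3, 7) = -21)
Function('S')(x) = Mul(Add(4, x), Add(6, x)) (Function('S')(x) = Mul(Add(6, x), Add(4, x)) = Mul(Add(4, x), Add(6, x)))
Pow(Add(-133, Function('S')(c)), 2) = Pow(Add(-133, Add(24, Pow(-21, 2), Mul(10, -21))), 2) = Pow(Add(-133, Add(24, 441, -210)), 2) = Pow(Add(-133, 255), 2) = Pow(122, 2) = 14884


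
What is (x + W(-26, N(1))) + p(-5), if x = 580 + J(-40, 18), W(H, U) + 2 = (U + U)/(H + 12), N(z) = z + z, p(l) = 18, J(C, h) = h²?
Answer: 6438/7 ≈ 919.71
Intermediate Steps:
N(z) = 2*z
W(H, U) = -2 + 2*U/(12 + H) (W(H, U) = -2 + (U + U)/(H + 12) = -2 + (2*U)/(12 + H) = -2 + 2*U/(12 + H))
x = 904 (x = 580 + 18² = 580 + 324 = 904)
(x + W(-26, N(1))) + p(-5) = (904 + 2*(-12 + 2*1 - 1*(-26))/(12 - 26)) + 18 = (904 + 2*(-12 + 2 + 26)/(-14)) + 18 = (904 + 2*(-1/14)*16) + 18 = (904 - 16/7) + 18 = 6312/7 + 18 = 6438/7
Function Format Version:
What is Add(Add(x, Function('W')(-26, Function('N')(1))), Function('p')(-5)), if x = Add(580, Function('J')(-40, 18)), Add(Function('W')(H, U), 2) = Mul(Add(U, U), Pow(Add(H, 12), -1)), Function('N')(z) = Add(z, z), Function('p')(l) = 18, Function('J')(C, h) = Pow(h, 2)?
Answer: Rational(6438, 7) ≈ 919.71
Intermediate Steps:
Function('N')(z) = Mul(2, z)
Function('W')(H, U) = Add(-2, Mul(2, U, Pow(Add(12, H), -1))) (Function('W')(H, U) = Add(-2, Mul(Add(U, U), Pow(Add(H, 12), -1))) = Add(-2, Mul(Mul(2, U), Pow(Add(12, H), -1))) = Add(-2, Mul(2, U, Pow(Add(12, H), -1))))
x = 904 (x = Add(580, Pow(18, 2)) = Add(580, 324) = 904)
Add(Add(x, Function('W')(-26, Function('N')(1))), Function('p')(-5)) = Add(Add(904, Mul(2, Pow(Add(12, -26), -1), Add(-12, Mul(2, 1), Mul(-1, -26)))), 18) = Add(Add(904, Mul(2, Pow(-14, -1), Add(-12, 2, 26))), 18) = Add(Add(904, Mul(2, Rational(-1, 14), 16)), 18) = Add(Add(904, Rational(-16, 7)), 18) = Add(Rational(6312, 7), 18) = Rational(6438, 7)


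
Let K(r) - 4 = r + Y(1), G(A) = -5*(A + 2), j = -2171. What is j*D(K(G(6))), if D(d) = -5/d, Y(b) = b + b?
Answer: -10855/34 ≈ -319.26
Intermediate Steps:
Y(b) = 2*b
G(A) = -10 - 5*A (G(A) = -5*(2 + A) = -10 - 5*A)
K(r) = 6 + r (K(r) = 4 + (r + 2*1) = 4 + (r + 2) = 4 + (2 + r) = 6 + r)
j*D(K(G(6))) = -(-10855)/(6 + (-10 - 5*6)) = -(-10855)/(6 + (-10 - 30)) = -(-10855)/(6 - 40) = -(-10855)/(-34) = -(-10855)*(-1)/34 = -2171*5/34 = -10855/34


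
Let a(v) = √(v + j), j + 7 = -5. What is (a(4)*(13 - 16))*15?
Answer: -90*I*√2 ≈ -127.28*I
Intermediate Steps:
j = -12 (j = -7 - 5 = -12)
a(v) = √(-12 + v) (a(v) = √(v - 12) = √(-12 + v))
(a(4)*(13 - 16))*15 = (√(-12 + 4)*(13 - 16))*15 = (√(-8)*(-3))*15 = ((2*I*√2)*(-3))*15 = -6*I*√2*15 = -90*I*√2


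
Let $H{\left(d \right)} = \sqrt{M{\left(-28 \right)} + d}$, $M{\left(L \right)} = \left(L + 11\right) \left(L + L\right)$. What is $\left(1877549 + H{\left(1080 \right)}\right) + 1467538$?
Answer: $3345087 + 4 \sqrt{127} \approx 3.3451 \cdot 10^{6}$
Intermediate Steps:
$M{\left(L \right)} = 2 L \left(11 + L\right)$ ($M{\left(L \right)} = \left(11 + L\right) 2 L = 2 L \left(11 + L\right)$)
$H{\left(d \right)} = \sqrt{952 + d}$ ($H{\left(d \right)} = \sqrt{2 \left(-28\right) \left(11 - 28\right) + d} = \sqrt{2 \left(-28\right) \left(-17\right) + d} = \sqrt{952 + d}$)
$\left(1877549 + H{\left(1080 \right)}\right) + 1467538 = \left(1877549 + \sqrt{952 + 1080}\right) + 1467538 = \left(1877549 + \sqrt{2032}\right) + 1467538 = \left(1877549 + 4 \sqrt{127}\right) + 1467538 = 3345087 + 4 \sqrt{127}$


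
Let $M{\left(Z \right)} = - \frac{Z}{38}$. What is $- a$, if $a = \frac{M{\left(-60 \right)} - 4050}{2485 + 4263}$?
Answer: $\frac{19230}{32053} \approx 0.59994$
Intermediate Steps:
$M{\left(Z \right)} = - \frac{Z}{38}$
$a = - \frac{19230}{32053}$ ($a = \frac{\left(- \frac{1}{38}\right) \left(-60\right) - 4050}{2485 + 4263} = \frac{\frac{30}{19} - 4050}{6748} = \left(- \frac{76920}{19}\right) \frac{1}{6748} = - \frac{19230}{32053} \approx -0.59994$)
$- a = \left(-1\right) \left(- \frac{19230}{32053}\right) = \frac{19230}{32053}$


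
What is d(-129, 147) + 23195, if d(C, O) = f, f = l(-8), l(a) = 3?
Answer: 23198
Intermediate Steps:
f = 3
d(C, O) = 3
d(-129, 147) + 23195 = 3 + 23195 = 23198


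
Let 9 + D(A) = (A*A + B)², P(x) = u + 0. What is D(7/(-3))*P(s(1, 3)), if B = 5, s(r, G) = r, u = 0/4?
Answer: 0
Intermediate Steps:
u = 0 (u = 0*(¼) = 0)
P(x) = 0 (P(x) = 0 + 0 = 0)
D(A) = -9 + (5 + A²)² (D(A) = -9 + (A*A + 5)² = -9 + (A² + 5)² = -9 + (5 + A²)²)
D(7/(-3))*P(s(1, 3)) = (-9 + (5 + (7/(-3))²)²)*0 = (-9 + (5 + (7*(-⅓))²)²)*0 = (-9 + (5 + (-7/3)²)²)*0 = (-9 + (5 + 49/9)²)*0 = (-9 + (94/9)²)*0 = (-9 + 8836/81)*0 = (8107/81)*0 = 0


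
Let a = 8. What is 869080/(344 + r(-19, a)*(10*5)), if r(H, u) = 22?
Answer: 217270/361 ≈ 601.86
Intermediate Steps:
869080/(344 + r(-19, a)*(10*5)) = 869080/(344 + 22*(10*5)) = 869080/(344 + 22*50) = 869080/(344 + 1100) = 869080/1444 = 869080*(1/1444) = 217270/361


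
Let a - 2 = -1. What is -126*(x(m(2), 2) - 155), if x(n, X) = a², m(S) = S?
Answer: 19404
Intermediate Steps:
a = 1 (a = 2 - 1 = 1)
x(n, X) = 1 (x(n, X) = 1² = 1)
-126*(x(m(2), 2) - 155) = -126*(1 - 155) = -126*(-154) = 19404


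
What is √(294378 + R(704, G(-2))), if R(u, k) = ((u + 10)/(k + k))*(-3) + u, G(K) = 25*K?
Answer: √29510342/10 ≈ 543.23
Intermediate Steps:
R(u, k) = u - 3*(10 + u)/(2*k) (R(u, k) = ((10 + u)/((2*k)))*(-3) + u = ((10 + u)*(1/(2*k)))*(-3) + u = ((10 + u)/(2*k))*(-3) + u = -3*(10 + u)/(2*k) + u = u - 3*(10 + u)/(2*k))
√(294378 + R(704, G(-2))) = √(294378 + (-15 - 3/2*704 + (25*(-2))*704)/((25*(-2)))) = √(294378 + (-15 - 1056 - 50*704)/(-50)) = √(294378 - (-15 - 1056 - 35200)/50) = √(294378 - 1/50*(-36271)) = √(294378 + 36271/50) = √(14755171/50) = √29510342/10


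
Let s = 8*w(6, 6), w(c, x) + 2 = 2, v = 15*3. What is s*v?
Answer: 0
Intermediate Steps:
v = 45
w(c, x) = 0 (w(c, x) = -2 + 2 = 0)
s = 0 (s = 8*0 = 0)
s*v = 0*45 = 0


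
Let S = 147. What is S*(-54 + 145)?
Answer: 13377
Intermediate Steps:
S*(-54 + 145) = 147*(-54 + 145) = 147*91 = 13377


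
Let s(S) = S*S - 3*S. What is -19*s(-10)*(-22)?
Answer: 54340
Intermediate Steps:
s(S) = S² - 3*S
-19*s(-10)*(-22) = -(-190)*(-3 - 10)*(-22) = -(-190)*(-13)*(-22) = -19*130*(-22) = -2470*(-22) = 54340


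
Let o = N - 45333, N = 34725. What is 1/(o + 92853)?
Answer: 1/82245 ≈ 1.2159e-5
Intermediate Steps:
o = -10608 (o = 34725 - 45333 = -10608)
1/(o + 92853) = 1/(-10608 + 92853) = 1/82245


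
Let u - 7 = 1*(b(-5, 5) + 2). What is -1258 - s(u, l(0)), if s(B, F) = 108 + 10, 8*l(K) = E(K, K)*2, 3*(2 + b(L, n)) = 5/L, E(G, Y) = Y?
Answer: -1376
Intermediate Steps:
b(L, n) = -2 + 5/(3*L) (b(L, n) = -2 + (5/L)/3 = -2 + 5/(3*L))
u = 20/3 (u = 7 + 1*((-2 + (5/3)/(-5)) + 2) = 7 + 1*((-2 + (5/3)*(-⅕)) + 2) = 7 + 1*((-2 - ⅓) + 2) = 7 + 1*(-7/3 + 2) = 7 + 1*(-⅓) = 7 - ⅓ = 20/3 ≈ 6.6667)
l(K) = K/4 (l(K) = (K*2)/8 = (2*K)/8 = K/4)
s(B, F) = 118
-1258 - s(u, l(0)) = -1258 - 1*118 = -1258 - 118 = -1376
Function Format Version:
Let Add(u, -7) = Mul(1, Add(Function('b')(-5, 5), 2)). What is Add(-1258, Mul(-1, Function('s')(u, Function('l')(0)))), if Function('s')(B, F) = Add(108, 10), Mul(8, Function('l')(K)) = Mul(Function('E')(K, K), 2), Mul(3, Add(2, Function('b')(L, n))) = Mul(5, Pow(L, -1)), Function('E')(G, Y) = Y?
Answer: -1376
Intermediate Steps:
Function('b')(L, n) = Add(-2, Mul(Rational(5, 3), Pow(L, -1))) (Function('b')(L, n) = Add(-2, Mul(Rational(1, 3), Mul(5, Pow(L, -1)))) = Add(-2, Mul(Rational(5, 3), Pow(L, -1))))
u = Rational(20, 3) (u = Add(7, Mul(1, Add(Add(-2, Mul(Rational(5, 3), Pow(-5, -1))), 2))) = Add(7, Mul(1, Add(Add(-2, Mul(Rational(5, 3), Rational(-1, 5))), 2))) = Add(7, Mul(1, Add(Add(-2, Rational(-1, 3)), 2))) = Add(7, Mul(1, Add(Rational(-7, 3), 2))) = Add(7, Mul(1, Rational(-1, 3))) = Add(7, Rational(-1, 3)) = Rational(20, 3) ≈ 6.6667)
Function('l')(K) = Mul(Rational(1, 4), K) (Function('l')(K) = Mul(Rational(1, 8), Mul(K, 2)) = Mul(Rational(1, 8), Mul(2, K)) = Mul(Rational(1, 4), K))
Function('s')(B, F) = 118
Add(-1258, Mul(-1, Function('s')(u, Function('l')(0)))) = Add(-1258, Mul(-1, 118)) = Add(-1258, -118) = -1376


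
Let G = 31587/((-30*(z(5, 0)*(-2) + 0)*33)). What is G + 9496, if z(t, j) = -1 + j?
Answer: 6256831/660 ≈ 9480.0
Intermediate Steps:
G = -10529/660 (G = 31587/((-30*((-1 + 0)*(-2) + 0)*33)) = 31587/((-30*(-1*(-2) + 0)*33)) = 31587/((-30*(2 + 0)*33)) = 31587/((-30*2*33)) = 31587/((-60*33)) = 31587/(-1980) = 31587*(-1/1980) = -10529/660 ≈ -15.953)
G + 9496 = -10529/660 + 9496 = 6256831/660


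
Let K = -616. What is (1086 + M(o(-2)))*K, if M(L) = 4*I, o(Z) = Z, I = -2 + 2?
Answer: -668976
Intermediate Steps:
I = 0
M(L) = 0 (M(L) = 4*0 = 0)
(1086 + M(o(-2)))*K = (1086 + 0)*(-616) = 1086*(-616) = -668976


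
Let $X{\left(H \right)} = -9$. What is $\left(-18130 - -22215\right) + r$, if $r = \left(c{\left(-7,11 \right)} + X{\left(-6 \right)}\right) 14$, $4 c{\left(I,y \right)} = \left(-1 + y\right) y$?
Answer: $4344$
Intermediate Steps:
$c{\left(I,y \right)} = \frac{y \left(-1 + y\right)}{4}$ ($c{\left(I,y \right)} = \frac{\left(-1 + y\right) y}{4} = \frac{y \left(-1 + y\right)}{4}$)
$r = 259$ ($r = \left(\frac{1}{4} \cdot 11 \left(-1 + 11\right) - 9\right) 14 = \left(\frac{1}{4} \cdot 11 \cdot 10 - 9\right) 14 = \left(\frac{55}{2} - 9\right) 14 = \frac{37}{2} \cdot 14 = 259$)
$\left(-18130 - -22215\right) + r = \left(-18130 - -22215\right) + 259 = \left(-18130 + 22215\right) + 259 = 4085 + 259 = 4344$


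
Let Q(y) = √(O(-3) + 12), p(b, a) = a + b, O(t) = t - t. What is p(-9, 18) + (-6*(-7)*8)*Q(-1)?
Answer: 9 + 672*√3 ≈ 1172.9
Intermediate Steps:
O(t) = 0
Q(y) = 2*√3 (Q(y) = √(0 + 12) = √12 = 2*√3)
p(-9, 18) + (-6*(-7)*8)*Q(-1) = (18 - 9) + (-6*(-7)*8)*(2*√3) = 9 + (42*8)*(2*√3) = 9 + 336*(2*√3) = 9 + 672*√3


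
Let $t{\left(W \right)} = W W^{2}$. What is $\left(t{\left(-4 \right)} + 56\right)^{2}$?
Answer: $64$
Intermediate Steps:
$t{\left(W \right)} = W^{3}$
$\left(t{\left(-4 \right)} + 56\right)^{2} = \left(\left(-4\right)^{3} + 56\right)^{2} = \left(-64 + 56\right)^{2} = \left(-8\right)^{2} = 64$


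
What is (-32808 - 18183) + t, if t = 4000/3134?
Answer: -79900897/1567 ≈ -50990.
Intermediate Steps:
t = 2000/1567 (t = 4000*(1/3134) = 2000/1567 ≈ 1.2763)
(-32808 - 18183) + t = (-32808 - 18183) + 2000/1567 = -50991 + 2000/1567 = -79900897/1567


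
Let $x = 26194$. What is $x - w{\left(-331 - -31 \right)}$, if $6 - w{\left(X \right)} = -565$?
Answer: $25623$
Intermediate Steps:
$w{\left(X \right)} = 571$ ($w{\left(X \right)} = 6 - -565 = 6 + 565 = 571$)
$x - w{\left(-331 - -31 \right)} = 26194 - 571 = 25623$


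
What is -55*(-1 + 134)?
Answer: -7315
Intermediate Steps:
-55*(-1 + 134) = -55*133 = -7315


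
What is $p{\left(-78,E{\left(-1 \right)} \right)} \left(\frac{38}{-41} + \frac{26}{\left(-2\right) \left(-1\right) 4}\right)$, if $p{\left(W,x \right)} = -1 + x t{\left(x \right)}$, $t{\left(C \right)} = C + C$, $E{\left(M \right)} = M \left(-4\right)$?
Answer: $\frac{11811}{164} \approx 72.018$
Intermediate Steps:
$E{\left(M \right)} = - 4 M$
$t{\left(C \right)} = 2 C$
$p{\left(W,x \right)} = -1 + 2 x^{2}$ ($p{\left(W,x \right)} = -1 + x 2 x = -1 + 2 x^{2}$)
$p{\left(-78,E{\left(-1 \right)} \right)} \left(\frac{38}{-41} + \frac{26}{\left(-2\right) \left(-1\right) 4}\right) = \left(-1 + 2 \left(\left(-4\right) \left(-1\right)\right)^{2}\right) \left(\frac{38}{-41} + \frac{26}{\left(-2\right) \left(-1\right) 4}\right) = \left(-1 + 2 \cdot 4^{2}\right) \left(38 \left(- \frac{1}{41}\right) + \frac{26}{2 \cdot 4}\right) = \left(-1 + 2 \cdot 16\right) \left(- \frac{38}{41} + \frac{26}{8}\right) = \left(-1 + 32\right) \left(- \frac{38}{41} + 26 \cdot \frac{1}{8}\right) = 31 \left(- \frac{38}{41} + \frac{13}{4}\right) = 31 \cdot \frac{381}{164} = \frac{11811}{164}$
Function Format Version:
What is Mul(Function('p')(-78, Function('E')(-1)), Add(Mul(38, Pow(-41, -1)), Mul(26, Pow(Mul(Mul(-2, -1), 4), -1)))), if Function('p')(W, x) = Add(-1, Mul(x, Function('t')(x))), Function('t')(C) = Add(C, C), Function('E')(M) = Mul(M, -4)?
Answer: Rational(11811, 164) ≈ 72.018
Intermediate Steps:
Function('E')(M) = Mul(-4, M)
Function('t')(C) = Mul(2, C)
Function('p')(W, x) = Add(-1, Mul(2, Pow(x, 2))) (Function('p')(W, x) = Add(-1, Mul(x, Mul(2, x))) = Add(-1, Mul(2, Pow(x, 2))))
Mul(Function('p')(-78, Function('E')(-1)), Add(Mul(38, Pow(-41, -1)), Mul(26, Pow(Mul(Mul(-2, -1), 4), -1)))) = Mul(Add(-1, Mul(2, Pow(Mul(-4, -1), 2))), Add(Mul(38, Pow(-41, -1)), Mul(26, Pow(Mul(Mul(-2, -1), 4), -1)))) = Mul(Add(-1, Mul(2, Pow(4, 2))), Add(Mul(38, Rational(-1, 41)), Mul(26, Pow(Mul(2, 4), -1)))) = Mul(Add(-1, Mul(2, 16)), Add(Rational(-38, 41), Mul(26, Pow(8, -1)))) = Mul(Add(-1, 32), Add(Rational(-38, 41), Mul(26, Rational(1, 8)))) = Mul(31, Add(Rational(-38, 41), Rational(13, 4))) = Mul(31, Rational(381, 164)) = Rational(11811, 164)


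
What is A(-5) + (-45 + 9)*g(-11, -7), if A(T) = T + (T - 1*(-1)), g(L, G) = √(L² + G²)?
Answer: -9 - 36*√170 ≈ -478.38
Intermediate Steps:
g(L, G) = √(G² + L²)
A(T) = 1 + 2*T (A(T) = T + (T + 1) = T + (1 + T) = 1 + 2*T)
A(-5) + (-45 + 9)*g(-11, -7) = (1 + 2*(-5)) + (-45 + 9)*√((-7)² + (-11)²) = (1 - 10) - 36*√(49 + 121) = -9 - 36*√170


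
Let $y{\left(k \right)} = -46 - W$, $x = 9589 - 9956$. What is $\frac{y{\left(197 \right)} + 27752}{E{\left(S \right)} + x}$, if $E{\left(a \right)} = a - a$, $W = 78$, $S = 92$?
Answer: $- \frac{27628}{367} \approx -75.281$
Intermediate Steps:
$x = -367$
$E{\left(a \right)} = 0$
$y{\left(k \right)} = -124$ ($y{\left(k \right)} = -46 - 78 = -124$)
$\frac{y{\left(197 \right)} + 27752}{E{\left(S \right)} + x} = \frac{-124 + 27752}{0 - 367} = \frac{27628}{-367} = 27628 \left(- \frac{1}{367}\right) = - \frac{27628}{367}$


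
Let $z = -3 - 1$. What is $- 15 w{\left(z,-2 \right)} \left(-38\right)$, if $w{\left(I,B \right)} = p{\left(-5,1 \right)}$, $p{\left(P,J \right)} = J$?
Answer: $570$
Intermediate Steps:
$z = -4$
$w{\left(I,B \right)} = 1$
$- 15 w{\left(z,-2 \right)} \left(-38\right) = \left(-15\right) 1 \left(-38\right) = \left(-15\right) \left(-38\right) = 570$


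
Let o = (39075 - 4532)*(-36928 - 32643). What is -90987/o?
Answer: 90987/2403191053 ≈ 3.7861e-5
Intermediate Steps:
o = -2403191053 (o = 34543*(-69571) = -2403191053)
-90987/o = -90987/(-2403191053) = -90987*(-1/2403191053) = 90987/2403191053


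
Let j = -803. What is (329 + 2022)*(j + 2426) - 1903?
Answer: 3813770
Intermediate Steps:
(329 + 2022)*(j + 2426) - 1903 = (329 + 2022)*(-803 + 2426) - 1903 = 2351*1623 - 1903 = 3815673 - 1903 = 3813770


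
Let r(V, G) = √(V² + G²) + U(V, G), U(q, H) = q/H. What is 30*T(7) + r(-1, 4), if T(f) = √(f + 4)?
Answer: -¼ + √17 + 30*√11 ≈ 103.37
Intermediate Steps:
r(V, G) = √(G² + V²) + V/G (r(V, G) = √(V² + G²) + V/G = √(G² + V²) + V/G)
T(f) = √(4 + f)
30*T(7) + r(-1, 4) = 30*√(4 + 7) + (√(4² + (-1)²) - 1/4) = 30*√11 + (√(16 + 1) - 1*¼) = 30*√11 + (√17 - ¼) = 30*√11 + (-¼ + √17) = -¼ + √17 + 30*√11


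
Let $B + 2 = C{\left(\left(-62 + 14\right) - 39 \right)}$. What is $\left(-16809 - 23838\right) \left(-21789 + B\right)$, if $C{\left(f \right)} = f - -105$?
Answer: $885007131$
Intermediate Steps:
$C{\left(f \right)} = 105 + f$ ($C{\left(f \right)} = f + 105 = 105 + f$)
$B = 16$ ($B = -2 + \left(105 + \left(\left(-62 + 14\right) - 39\right)\right) = -2 + \left(105 - 87\right) = -2 + 18 = 16$)
$\left(-16809 - 23838\right) \left(-21789 + B\right) = \left(-16809 - 23838\right) \left(-21789 + 16\right) = \left(-40647\right) \left(-21773\right) = 885007131$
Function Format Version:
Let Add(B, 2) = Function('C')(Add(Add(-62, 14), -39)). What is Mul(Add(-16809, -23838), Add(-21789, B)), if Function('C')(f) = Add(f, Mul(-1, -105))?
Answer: 885007131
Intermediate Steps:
Function('C')(f) = Add(105, f) (Function('C')(f) = Add(f, 105) = Add(105, f))
B = 16 (B = Add(-2, Add(105, Add(Add(-62, 14), -39))) = Add(-2, Add(105, Add(-48, -39))) = Add(-2, Add(105, -87)) = Add(-2, 18) = 16)
Mul(Add(-16809, -23838), Add(-21789, B)) = Mul(Add(-16809, -23838), Add(-21789, 16)) = Mul(-40647, -21773) = 885007131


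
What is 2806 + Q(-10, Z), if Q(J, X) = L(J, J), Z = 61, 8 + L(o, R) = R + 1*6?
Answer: 2794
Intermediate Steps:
L(o, R) = -2 + R (L(o, R) = -8 + (R + 1*6) = -8 + (R + 6) = -8 + (6 + R) = -2 + R)
Q(J, X) = -2 + J
2806 + Q(-10, Z) = 2806 + (-2 - 10) = 2806 - 12 = 2794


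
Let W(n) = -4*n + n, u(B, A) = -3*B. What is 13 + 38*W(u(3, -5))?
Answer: 1039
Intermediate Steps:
W(n) = -3*n
13 + 38*W(u(3, -5)) = 13 + 38*(-(-9)*3) = 13 + 38*(-3*(-9)) = 13 + 38*27 = 13 + 1026 = 1039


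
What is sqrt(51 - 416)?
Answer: I*sqrt(365) ≈ 19.105*I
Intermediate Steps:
sqrt(51 - 416) = sqrt(-365) = I*sqrt(365)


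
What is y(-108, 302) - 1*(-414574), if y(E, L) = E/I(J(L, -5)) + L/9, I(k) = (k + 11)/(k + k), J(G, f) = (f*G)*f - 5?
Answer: 7045076182/17001 ≈ 4.1439e+5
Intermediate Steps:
J(G, f) = -5 + G*f² (J(G, f) = (G*f)*f - 5 = G*f² - 5 = -5 + G*f²)
I(k) = (11 + k)/(2*k) (I(k) = (11 + k)/((2*k)) = (11 + k)*(1/(2*k)) = (11 + k)/(2*k))
y(E, L) = L/9 + 2*E*(-5 + 25*L)/(6 + 25*L) (y(E, L) = E/(((11 + (-5 + L*(-5)²))/(2*(-5 + L*(-5)²)))) + L/9 = E/(((11 + (-5 + L*25))/(2*(-5 + L*25)))) + L*(⅑) = E/(((11 + (-5 + 25*L))/(2*(-5 + 25*L)))) + L/9 = E/(((6 + 25*L)/(2*(-5 + 25*L)))) + L/9 = E*(2*(-5 + 25*L)/(6 + 25*L)) + L/9 = 2*E*(-5 + 25*L)/(6 + 25*L) + L/9 = L/9 + 2*E*(-5 + 25*L)/(6 + 25*L))
y(-108, 302) - 1*(-414574) = (302*(6 + 25*302) + 90*(-108)*(-1 + 5*302))/(9*(6 + 25*302)) - 1*(-414574) = (302*(6 + 7550) + 90*(-108)*(-1 + 1510))/(9*(6 + 7550)) + 414574 = (⅑)*(302*7556 + 90*(-108)*1509)/7556 + 414574 = (⅑)*(1/7556)*(2281912 - 14667480) + 414574 = (⅑)*(1/7556)*(-12385568) + 414574 = -3096392/17001 + 414574 = 7045076182/17001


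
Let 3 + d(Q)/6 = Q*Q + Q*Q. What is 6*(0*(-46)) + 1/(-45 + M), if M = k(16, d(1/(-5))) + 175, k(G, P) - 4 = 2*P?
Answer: 25/2474 ≈ 0.010105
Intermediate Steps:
d(Q) = -18 + 12*Q² (d(Q) = -18 + 6*(Q*Q + Q*Q) = -18 + 6*(Q² + Q²) = -18 + 6*(2*Q²) = -18 + 12*Q²)
k(G, P) = 4 + 2*P
M = 3599/25 (M = (4 + 2*(-18 + 12*(1/(-5))²)) + 175 = (4 + 2*(-18 + 12*(-⅕)²)) + 175 = (4 + 2*(-18 + 12*(1/25))) + 175 = (4 + 2*(-18 + 12/25)) + 175 = (4 + 2*(-438/25)) + 175 = (4 - 876/25) + 175 = -776/25 + 175 = 3599/25 ≈ 143.96)
6*(0*(-46)) + 1/(-45 + M) = 6*(0*(-46)) + 1/(-45 + 3599/25) = 6*0 + 1/(2474/25) = 0 + 25/2474 = 25/2474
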